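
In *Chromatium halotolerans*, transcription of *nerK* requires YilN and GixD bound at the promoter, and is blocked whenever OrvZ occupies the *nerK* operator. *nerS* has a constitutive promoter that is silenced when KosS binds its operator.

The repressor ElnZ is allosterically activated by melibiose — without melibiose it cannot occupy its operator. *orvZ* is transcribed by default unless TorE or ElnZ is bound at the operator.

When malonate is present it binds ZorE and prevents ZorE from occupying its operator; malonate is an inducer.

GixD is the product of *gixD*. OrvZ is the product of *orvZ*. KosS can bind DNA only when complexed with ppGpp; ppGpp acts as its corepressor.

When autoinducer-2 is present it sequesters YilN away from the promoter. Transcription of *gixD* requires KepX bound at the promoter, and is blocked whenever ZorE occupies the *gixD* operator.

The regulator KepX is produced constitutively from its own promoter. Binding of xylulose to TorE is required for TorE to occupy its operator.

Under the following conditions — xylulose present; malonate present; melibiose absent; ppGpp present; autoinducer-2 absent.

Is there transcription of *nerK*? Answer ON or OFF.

ON

Autoinducer-2 is absent, so YilN is active.
Xylulose is present, so TorE is active.
Melibiose is absent, so ElnZ is inactive.
With repressor TorE bound, *orvZ* is not transcribed.
So OrvZ is not produced.
Malonate is present, so ZorE is inactive.
KepX is produced constitutively and is active.
No repressor is bound and KepX is active, so *gixD* is transcribed.
So GixD is produced and active.
No repressor is bound and YilN and GixD are active, so *nerK* is transcribed.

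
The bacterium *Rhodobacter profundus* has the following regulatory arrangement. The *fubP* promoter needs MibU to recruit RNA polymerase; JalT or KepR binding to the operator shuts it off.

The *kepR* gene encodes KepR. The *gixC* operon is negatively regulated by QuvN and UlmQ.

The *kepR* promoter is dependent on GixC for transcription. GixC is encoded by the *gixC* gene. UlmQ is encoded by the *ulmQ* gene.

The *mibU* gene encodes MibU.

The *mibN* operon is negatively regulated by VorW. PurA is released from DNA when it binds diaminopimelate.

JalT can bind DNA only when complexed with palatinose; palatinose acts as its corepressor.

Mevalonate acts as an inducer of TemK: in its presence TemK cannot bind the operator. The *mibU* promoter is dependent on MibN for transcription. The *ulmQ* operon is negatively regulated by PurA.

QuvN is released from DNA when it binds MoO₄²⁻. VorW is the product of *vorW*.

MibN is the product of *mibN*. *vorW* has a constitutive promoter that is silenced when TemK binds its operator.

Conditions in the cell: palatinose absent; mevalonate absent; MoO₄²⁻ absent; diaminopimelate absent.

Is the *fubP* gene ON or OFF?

ON

Palatinose is absent, so JalT is inactive.
Mevalonate is absent, so TemK is active.
With repressor TemK bound, *vorW* is not transcribed.
So VorW is not produced.
With no repressor bound, *mibN* is transcribed.
So MibN is produced and active.
No repressor is bound and MibN is active, so *mibU* is transcribed.
So MibU is produced and active.
MoO₄²⁻ is absent, so QuvN is active.
Diaminopimelate is absent, so PurA is active.
With repressor PurA bound, *ulmQ* is not transcribed.
So UlmQ is not produced.
With repressor QuvN bound, *gixC* is not transcribed.
So GixC is not produced.
Required activator GixC is absent, so *kepR* is not transcribed.
So KepR is not produced.
No repressor is bound and MibU is active, so *fubP* is transcribed.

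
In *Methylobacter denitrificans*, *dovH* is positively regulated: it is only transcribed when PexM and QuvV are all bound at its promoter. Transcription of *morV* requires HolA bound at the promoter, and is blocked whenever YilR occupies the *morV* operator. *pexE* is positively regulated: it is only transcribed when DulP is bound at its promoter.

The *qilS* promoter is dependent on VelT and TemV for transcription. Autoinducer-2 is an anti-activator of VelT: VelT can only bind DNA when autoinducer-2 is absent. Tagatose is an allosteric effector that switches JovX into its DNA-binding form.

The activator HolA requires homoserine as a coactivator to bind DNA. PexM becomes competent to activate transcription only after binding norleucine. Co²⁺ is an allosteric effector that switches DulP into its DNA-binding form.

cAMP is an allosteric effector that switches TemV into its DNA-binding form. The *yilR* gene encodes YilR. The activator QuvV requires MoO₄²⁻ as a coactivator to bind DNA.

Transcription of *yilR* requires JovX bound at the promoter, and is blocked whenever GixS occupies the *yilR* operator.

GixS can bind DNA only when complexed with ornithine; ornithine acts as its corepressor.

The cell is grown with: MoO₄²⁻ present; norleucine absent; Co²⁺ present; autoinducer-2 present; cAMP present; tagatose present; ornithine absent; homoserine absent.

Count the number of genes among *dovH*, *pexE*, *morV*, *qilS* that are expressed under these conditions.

1

Norleucine is absent, so PexM is inactive.
MoO₄²⁻ is present, so QuvV is active.
Required activator PexM is absent, so *dovH* is not transcribed.
→ *dovH* is OFF.
Co²⁺ is present, so DulP is active.
No repressor is bound and DulP is active, so *pexE* is transcribed.
→ *pexE* is ON.
Homoserine is absent, so HolA is inactive.
Ornithine is absent, so GixS is inactive.
Tagatose is present, so JovX is active.
No repressor is bound and JovX is active, so *yilR* is transcribed.
So YilR is produced and active.
With repressor YilR bound, *morV* is not transcribed.
→ *morV* is OFF.
Autoinducer-2 is present, so VelT is inactive.
cAMP is present, so TemV is active.
Required activator VelT is absent, so *qilS* is not transcribed.
→ *qilS* is OFF.
1 of the 4 genes is transcribed.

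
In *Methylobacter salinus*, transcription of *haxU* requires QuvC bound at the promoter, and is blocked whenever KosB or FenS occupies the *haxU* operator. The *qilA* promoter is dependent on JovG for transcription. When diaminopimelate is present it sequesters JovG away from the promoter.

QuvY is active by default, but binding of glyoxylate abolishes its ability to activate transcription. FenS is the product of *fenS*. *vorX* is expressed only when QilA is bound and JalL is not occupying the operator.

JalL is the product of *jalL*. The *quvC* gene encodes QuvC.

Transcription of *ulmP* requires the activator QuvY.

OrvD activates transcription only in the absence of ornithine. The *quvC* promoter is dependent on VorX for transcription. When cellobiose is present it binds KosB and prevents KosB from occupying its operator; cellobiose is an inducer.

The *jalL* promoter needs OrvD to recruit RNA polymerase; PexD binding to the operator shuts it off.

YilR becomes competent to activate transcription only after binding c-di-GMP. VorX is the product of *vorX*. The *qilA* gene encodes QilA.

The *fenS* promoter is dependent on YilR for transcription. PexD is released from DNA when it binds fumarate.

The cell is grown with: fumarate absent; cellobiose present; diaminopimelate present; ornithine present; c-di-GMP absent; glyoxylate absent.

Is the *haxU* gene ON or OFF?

Cellobiose is present, so KosB is inactive.
c-di-GMP is absent, so YilR is inactive.
Required activator YilR is absent, so *fenS* is not transcribed.
So FenS is not produced.
Diaminopimelate is present, so JovG is inactive.
Required activator JovG is absent, so *qilA* is not transcribed.
So QilA is not produced.
Ornithine is present, so OrvD is inactive.
Fumarate is absent, so PexD is active.
With repressor PexD bound, *jalL* is not transcribed.
So JalL is not produced.
Required activator QilA is absent, so *vorX* is not transcribed.
So VorX is not produced.
Required activator VorX is absent, so *quvC* is not transcribed.
So QuvC is not produced.
Required activator QuvC is absent, so *haxU* is not transcribed.

OFF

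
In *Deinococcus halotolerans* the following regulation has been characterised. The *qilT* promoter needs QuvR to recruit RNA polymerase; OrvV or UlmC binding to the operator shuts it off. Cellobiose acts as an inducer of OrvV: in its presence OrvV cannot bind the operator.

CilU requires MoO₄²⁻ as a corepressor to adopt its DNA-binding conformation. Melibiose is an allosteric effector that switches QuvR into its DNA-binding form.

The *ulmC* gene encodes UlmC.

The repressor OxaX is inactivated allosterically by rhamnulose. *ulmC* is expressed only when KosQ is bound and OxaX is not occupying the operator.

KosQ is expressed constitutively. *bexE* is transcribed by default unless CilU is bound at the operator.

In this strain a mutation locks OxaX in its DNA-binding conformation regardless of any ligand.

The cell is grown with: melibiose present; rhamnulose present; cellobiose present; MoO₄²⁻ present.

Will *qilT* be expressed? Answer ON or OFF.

Cellobiose is present, so OrvV is inactive.
Melibiose is present, so QuvR is active.
OxaX is constitutively active in this strain.
KosQ is produced constitutively and is active.
With repressor OxaX bound, *ulmC* is not transcribed.
So UlmC is not produced.
No repressor is bound and QuvR is active, so *qilT* is transcribed.

ON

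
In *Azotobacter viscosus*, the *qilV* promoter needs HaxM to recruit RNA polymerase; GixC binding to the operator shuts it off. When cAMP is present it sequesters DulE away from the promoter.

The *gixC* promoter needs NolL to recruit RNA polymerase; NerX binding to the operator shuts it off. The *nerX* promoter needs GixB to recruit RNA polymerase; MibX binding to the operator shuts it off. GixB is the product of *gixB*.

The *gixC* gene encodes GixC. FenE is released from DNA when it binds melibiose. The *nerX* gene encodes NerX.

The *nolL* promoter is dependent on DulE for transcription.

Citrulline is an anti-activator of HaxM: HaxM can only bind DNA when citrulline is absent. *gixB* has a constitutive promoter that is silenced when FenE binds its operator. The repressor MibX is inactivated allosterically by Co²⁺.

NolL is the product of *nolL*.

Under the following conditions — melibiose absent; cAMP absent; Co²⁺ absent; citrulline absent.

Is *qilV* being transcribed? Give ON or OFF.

OFF

Melibiose is absent, so FenE is active.
With repressor FenE bound, *gixB* is not transcribed.
So GixB is not produced.
Co²⁺ is absent, so MibX is active.
With repressor MibX bound, *nerX* is not transcribed.
So NerX is not produced.
cAMP is absent, so DulE is active.
No repressor is bound and DulE is active, so *nolL* is transcribed.
So NolL is produced and active.
No repressor is bound and NolL is active, so *gixC* is transcribed.
So GixC is produced and active.
Citrulline is absent, so HaxM is active.
With repressor GixC bound, *qilV* is not transcribed.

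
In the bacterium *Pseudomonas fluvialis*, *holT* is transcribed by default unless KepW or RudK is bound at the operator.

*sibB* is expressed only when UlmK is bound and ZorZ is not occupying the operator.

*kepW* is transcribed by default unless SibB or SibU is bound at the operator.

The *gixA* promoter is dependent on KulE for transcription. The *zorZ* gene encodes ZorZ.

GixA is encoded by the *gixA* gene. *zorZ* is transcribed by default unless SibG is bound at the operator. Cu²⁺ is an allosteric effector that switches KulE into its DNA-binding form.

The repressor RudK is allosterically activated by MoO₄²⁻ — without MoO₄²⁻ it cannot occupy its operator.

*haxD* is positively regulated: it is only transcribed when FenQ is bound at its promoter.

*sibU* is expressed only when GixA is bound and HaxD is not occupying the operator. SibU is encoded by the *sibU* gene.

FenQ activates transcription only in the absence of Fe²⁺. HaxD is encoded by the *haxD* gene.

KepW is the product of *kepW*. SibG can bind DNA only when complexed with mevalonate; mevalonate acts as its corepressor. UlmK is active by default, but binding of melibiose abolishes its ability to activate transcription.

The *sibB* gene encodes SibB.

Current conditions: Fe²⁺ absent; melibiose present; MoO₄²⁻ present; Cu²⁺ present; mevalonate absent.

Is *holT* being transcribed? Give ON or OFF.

Melibiose is present, so UlmK is inactive.
Mevalonate is absent, so SibG is inactive.
With no repressor bound, *zorZ* is transcribed.
So ZorZ is produced and active.
With repressor ZorZ bound, *sibB* is not transcribed.
So SibB is not produced.
Cu²⁺ is present, so KulE is active.
No repressor is bound and KulE is active, so *gixA* is transcribed.
So GixA is produced and active.
Fe²⁺ is absent, so FenQ is active.
No repressor is bound and FenQ is active, so *haxD* is transcribed.
So HaxD is produced and active.
With repressor HaxD bound, *sibU* is not transcribed.
So SibU is not produced.
With no repressor bound, *kepW* is transcribed.
So KepW is produced and active.
MoO₄²⁻ is present, so RudK is active.
With repressor KepW bound, *holT* is not transcribed.

OFF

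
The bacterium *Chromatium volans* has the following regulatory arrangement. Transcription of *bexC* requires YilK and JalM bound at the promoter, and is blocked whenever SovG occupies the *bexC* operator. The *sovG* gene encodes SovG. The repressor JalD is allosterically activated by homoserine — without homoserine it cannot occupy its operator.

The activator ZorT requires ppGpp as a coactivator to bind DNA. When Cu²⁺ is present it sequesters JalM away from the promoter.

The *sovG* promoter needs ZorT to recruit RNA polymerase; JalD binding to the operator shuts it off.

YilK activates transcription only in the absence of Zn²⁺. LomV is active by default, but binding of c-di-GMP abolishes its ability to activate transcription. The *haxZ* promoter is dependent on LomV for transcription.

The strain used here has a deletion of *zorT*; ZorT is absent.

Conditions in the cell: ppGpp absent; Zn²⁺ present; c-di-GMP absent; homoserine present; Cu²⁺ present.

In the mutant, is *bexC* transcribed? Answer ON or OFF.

OFF

Homoserine is present, so JalD is active.
ZorT is non-functional in this strain, so it has no effect.
With repressor JalD bound, *sovG* is not transcribed.
So SovG is not produced.
Zn²⁺ is present, so YilK is inactive.
Cu²⁺ is present, so JalM is inactive.
Required activator YilK is absent, so *bexC* is not transcribed.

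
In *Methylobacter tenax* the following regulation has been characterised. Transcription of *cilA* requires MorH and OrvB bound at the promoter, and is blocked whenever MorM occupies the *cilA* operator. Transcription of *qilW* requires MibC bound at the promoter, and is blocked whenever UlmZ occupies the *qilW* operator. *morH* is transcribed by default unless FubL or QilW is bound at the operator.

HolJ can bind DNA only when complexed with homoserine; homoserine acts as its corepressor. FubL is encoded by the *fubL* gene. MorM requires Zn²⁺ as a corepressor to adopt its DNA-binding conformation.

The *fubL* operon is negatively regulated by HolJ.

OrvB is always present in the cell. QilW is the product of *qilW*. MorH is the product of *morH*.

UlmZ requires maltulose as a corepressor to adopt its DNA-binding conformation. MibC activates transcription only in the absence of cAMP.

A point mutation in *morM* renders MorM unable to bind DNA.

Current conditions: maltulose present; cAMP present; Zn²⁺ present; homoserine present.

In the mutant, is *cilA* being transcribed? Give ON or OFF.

Homoserine is present, so HolJ is active.
With repressor HolJ bound, *fubL* is not transcribed.
So FubL is not produced.
cAMP is present, so MibC is inactive.
Maltulose is present, so UlmZ is active.
With repressor UlmZ bound, *qilW* is not transcribed.
So QilW is not produced.
With no repressor bound, *morH* is transcribed.
So MorH is produced and active.
OrvB is produced constitutively and is active.
MorM is non-functional in this strain, so it has no effect.
No repressor is bound and MorH and OrvB are active, so *cilA* is transcribed.

ON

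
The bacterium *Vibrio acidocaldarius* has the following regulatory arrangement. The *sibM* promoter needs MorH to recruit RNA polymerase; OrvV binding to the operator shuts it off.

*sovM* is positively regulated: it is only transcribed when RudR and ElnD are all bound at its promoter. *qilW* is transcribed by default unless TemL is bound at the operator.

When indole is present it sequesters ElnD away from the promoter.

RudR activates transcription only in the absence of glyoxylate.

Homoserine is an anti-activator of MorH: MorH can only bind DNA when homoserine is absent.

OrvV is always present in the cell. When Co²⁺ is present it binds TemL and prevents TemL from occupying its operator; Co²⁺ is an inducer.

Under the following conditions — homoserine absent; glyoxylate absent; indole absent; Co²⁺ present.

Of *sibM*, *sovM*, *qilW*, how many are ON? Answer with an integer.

2

OrvV is produced constitutively and is active.
Homoserine is absent, so MorH is active.
With repressor OrvV bound, *sibM* is not transcribed.
→ *sibM* is OFF.
Glyoxylate is absent, so RudR is active.
Indole is absent, so ElnD is active.
No repressor is bound and RudR and ElnD are active, so *sovM* is transcribed.
→ *sovM* is ON.
Co²⁺ is present, so TemL is inactive.
With no repressor bound, *qilW* is transcribed.
→ *qilW* is ON.
2 of the 3 genes are transcribed.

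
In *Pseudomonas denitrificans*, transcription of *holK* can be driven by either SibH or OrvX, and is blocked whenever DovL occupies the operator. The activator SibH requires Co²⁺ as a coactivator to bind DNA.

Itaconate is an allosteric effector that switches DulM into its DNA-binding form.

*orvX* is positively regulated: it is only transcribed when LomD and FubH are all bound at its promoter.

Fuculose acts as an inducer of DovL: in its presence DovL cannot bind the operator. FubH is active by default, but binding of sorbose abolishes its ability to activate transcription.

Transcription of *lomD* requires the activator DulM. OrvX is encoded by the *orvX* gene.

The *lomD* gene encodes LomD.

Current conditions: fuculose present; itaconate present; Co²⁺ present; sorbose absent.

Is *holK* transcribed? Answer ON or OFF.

ON

Co²⁺ is present, so SibH is active.
Itaconate is present, so DulM is active.
No repressor is bound and DulM is active, so *lomD* is transcribed.
So LomD is produced and active.
Sorbose is absent, so FubH is active.
No repressor is bound and LomD and FubH are active, so *orvX* is transcribed.
So OrvX is produced and active.
Fuculose is present, so DovL is inactive.
Activator SibH is present, so *holK* is transcribed.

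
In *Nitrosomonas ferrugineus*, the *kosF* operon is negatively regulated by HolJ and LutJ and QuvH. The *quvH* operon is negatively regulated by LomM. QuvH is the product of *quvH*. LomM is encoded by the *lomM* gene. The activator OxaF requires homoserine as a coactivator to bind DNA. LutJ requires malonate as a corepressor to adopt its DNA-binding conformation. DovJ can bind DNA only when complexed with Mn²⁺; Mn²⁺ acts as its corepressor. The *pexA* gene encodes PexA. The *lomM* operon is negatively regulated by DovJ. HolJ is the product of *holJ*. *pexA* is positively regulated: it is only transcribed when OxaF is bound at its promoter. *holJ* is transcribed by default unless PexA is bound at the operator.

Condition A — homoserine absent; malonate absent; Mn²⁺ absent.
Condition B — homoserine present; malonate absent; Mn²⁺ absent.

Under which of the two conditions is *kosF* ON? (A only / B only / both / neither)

Condition A:
Homoserine is absent, so OxaF is inactive.
Required activator OxaF is absent, so *pexA* is not transcribed.
So PexA is not produced.
With no repressor bound, *holJ* is transcribed.
So HolJ is produced and active.
Malonate is absent, so LutJ is inactive.
Mn²⁺ is absent, so DovJ is inactive.
With no repressor bound, *lomM* is transcribed.
So LomM is produced and active.
With repressor LomM bound, *quvH* is not transcribed.
So QuvH is not produced.
With repressor HolJ bound, *kosF* is not transcribed.
→ *kosF* is OFF in A.
Condition B:
Homoserine is present, so OxaF is active.
No repressor is bound and OxaF is active, so *pexA* is transcribed.
So PexA is produced and active.
With repressor PexA bound, *holJ* is not transcribed.
So HolJ is not produced.
Malonate is absent, so LutJ is inactive.
Mn²⁺ is absent, so DovJ is inactive.
With no repressor bound, *lomM* is transcribed.
So LomM is produced and active.
With repressor LomM bound, *quvH* is not transcribed.
So QuvH is not produced.
With no repressor bound, *kosF* is transcribed.
→ *kosF* is ON in B.

B only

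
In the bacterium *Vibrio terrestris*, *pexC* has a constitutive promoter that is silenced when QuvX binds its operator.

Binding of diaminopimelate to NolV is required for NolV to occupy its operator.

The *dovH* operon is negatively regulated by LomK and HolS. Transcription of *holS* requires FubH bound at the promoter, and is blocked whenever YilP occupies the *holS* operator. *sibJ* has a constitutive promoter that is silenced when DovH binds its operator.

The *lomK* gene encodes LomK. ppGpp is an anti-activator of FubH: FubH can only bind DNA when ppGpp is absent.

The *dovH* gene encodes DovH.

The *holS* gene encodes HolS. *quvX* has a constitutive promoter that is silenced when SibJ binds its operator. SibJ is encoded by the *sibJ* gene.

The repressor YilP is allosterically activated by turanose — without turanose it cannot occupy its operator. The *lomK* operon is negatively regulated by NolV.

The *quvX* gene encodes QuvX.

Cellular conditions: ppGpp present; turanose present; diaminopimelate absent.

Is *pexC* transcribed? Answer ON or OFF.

ON

Diaminopimelate is absent, so NolV is inactive.
With no repressor bound, *lomK* is transcribed.
So LomK is produced and active.
ppGpp is present, so FubH is inactive.
Turanose is present, so YilP is active.
With repressor YilP bound, *holS* is not transcribed.
So HolS is not produced.
With repressor LomK bound, *dovH* is not transcribed.
So DovH is not produced.
With no repressor bound, *sibJ* is transcribed.
So SibJ is produced and active.
With repressor SibJ bound, *quvX* is not transcribed.
So QuvX is not produced.
With no repressor bound, *pexC* is transcribed.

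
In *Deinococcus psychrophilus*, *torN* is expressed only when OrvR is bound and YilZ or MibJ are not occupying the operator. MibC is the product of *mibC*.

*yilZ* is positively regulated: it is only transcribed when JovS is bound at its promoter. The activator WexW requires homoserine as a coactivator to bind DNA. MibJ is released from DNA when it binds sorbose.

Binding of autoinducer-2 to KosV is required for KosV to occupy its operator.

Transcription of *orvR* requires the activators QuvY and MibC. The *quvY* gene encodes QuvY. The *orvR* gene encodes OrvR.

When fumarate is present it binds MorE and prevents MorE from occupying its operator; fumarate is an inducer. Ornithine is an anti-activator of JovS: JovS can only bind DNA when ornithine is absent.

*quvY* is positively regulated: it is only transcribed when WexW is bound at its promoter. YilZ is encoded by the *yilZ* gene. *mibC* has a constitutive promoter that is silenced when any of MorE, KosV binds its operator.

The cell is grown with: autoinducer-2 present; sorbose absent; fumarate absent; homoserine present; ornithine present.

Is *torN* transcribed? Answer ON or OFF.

OFF

Ornithine is present, so JovS is inactive.
Required activator JovS is absent, so *yilZ* is not transcribed.
So YilZ is not produced.
Homoserine is present, so WexW is active.
No repressor is bound and WexW is active, so *quvY* is transcribed.
So QuvY is produced and active.
Fumarate is absent, so MorE is active.
Autoinducer-2 is present, so KosV is active.
With repressor MorE bound, *mibC* is not transcribed.
So MibC is not produced.
Required activator MibC is absent, so *orvR* is not transcribed.
So OrvR is not produced.
Sorbose is absent, so MibJ is active.
With repressor MibJ bound, *torN* is not transcribed.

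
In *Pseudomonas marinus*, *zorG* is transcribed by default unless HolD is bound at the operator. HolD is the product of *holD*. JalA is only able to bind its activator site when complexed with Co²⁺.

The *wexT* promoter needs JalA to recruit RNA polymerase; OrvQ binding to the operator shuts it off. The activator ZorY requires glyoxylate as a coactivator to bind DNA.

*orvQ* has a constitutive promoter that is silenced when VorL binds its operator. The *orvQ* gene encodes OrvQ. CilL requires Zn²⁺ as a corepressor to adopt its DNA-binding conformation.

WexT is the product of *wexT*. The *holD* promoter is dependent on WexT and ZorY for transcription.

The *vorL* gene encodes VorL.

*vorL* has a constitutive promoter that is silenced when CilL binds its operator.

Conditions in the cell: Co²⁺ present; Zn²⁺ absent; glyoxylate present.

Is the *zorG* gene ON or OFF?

Zn²⁺ is absent, so CilL is inactive.
With no repressor bound, *vorL* is transcribed.
So VorL is produced and active.
With repressor VorL bound, *orvQ* is not transcribed.
So OrvQ is not produced.
Co²⁺ is present, so JalA is active.
No repressor is bound and JalA is active, so *wexT* is transcribed.
So WexT is produced and active.
Glyoxylate is present, so ZorY is active.
No repressor is bound and WexT and ZorY are active, so *holD* is transcribed.
So HolD is produced and active.
With repressor HolD bound, *zorG* is not transcribed.

OFF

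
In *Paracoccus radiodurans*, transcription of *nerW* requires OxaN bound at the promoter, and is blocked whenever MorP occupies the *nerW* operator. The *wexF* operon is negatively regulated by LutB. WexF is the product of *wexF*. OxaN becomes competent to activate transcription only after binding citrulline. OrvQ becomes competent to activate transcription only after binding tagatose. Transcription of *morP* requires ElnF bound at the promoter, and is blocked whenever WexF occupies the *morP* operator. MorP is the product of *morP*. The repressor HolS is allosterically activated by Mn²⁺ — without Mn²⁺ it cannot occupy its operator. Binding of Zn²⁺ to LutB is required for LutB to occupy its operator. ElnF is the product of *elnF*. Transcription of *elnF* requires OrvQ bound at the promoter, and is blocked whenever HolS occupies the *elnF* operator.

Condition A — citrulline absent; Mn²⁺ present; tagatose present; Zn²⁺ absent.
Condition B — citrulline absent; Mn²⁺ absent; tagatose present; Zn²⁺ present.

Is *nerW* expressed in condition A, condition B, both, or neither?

neither

Condition A:
Citrulline is absent, so OxaN is inactive.
Mn²⁺ is present, so HolS is active.
Tagatose is present, so OrvQ is active.
With repressor HolS bound, *elnF* is not transcribed.
So ElnF is not produced.
Zn²⁺ is absent, so LutB is inactive.
With no repressor bound, *wexF* is transcribed.
So WexF is produced and active.
With repressor WexF bound, *morP* is not transcribed.
So MorP is not produced.
Required activator OxaN is absent, so *nerW* is not transcribed.
→ *nerW* is OFF in A.
Condition B:
Citrulline is absent, so OxaN is inactive.
Mn²⁺ is absent, so HolS is inactive.
Tagatose is present, so OrvQ is active.
No repressor is bound and OrvQ is active, so *elnF* is transcribed.
So ElnF is produced and active.
Zn²⁺ is present, so LutB is active.
With repressor LutB bound, *wexF* is not transcribed.
So WexF is not produced.
No repressor is bound and ElnF is active, so *morP* is transcribed.
So MorP is produced and active.
With repressor MorP bound, *nerW* is not transcribed.
→ *nerW* is OFF in B.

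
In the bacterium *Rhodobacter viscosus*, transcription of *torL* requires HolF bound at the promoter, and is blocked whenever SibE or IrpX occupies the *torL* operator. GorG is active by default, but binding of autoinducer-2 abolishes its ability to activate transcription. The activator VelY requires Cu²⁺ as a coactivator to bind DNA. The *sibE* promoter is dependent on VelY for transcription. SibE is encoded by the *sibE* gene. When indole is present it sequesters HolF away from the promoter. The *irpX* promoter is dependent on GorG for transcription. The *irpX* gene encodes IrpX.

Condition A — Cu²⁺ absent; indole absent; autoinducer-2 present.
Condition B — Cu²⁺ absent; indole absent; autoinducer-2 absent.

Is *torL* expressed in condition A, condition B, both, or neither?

Condition A:
Cu²⁺ is absent, so VelY is inactive.
Required activator VelY is absent, so *sibE* is not transcribed.
So SibE is not produced.
Indole is absent, so HolF is active.
Autoinducer-2 is present, so GorG is inactive.
Required activator GorG is absent, so *irpX* is not transcribed.
So IrpX is not produced.
No repressor is bound and HolF is active, so *torL* is transcribed.
→ *torL* is ON in A.
Condition B:
Cu²⁺ is absent, so VelY is inactive.
Required activator VelY is absent, so *sibE* is not transcribed.
So SibE is not produced.
Indole is absent, so HolF is active.
Autoinducer-2 is absent, so GorG is active.
No repressor is bound and GorG is active, so *irpX* is transcribed.
So IrpX is produced and active.
With repressor IrpX bound, *torL* is not transcribed.
→ *torL* is OFF in B.

A only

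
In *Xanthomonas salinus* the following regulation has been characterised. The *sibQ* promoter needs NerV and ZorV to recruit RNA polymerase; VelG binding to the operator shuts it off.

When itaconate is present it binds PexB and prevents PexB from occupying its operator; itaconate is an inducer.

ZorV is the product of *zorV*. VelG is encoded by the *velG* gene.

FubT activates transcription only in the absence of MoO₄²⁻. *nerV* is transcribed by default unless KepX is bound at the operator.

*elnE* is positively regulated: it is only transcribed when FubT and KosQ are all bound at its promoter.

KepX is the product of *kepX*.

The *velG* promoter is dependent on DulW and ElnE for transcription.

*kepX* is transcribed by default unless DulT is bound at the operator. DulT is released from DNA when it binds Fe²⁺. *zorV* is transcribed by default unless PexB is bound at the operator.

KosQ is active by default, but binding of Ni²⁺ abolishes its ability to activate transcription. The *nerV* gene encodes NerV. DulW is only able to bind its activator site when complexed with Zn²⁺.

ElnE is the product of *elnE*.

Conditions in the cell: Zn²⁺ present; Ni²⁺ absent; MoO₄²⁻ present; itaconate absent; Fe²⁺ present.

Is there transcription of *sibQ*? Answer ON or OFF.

Zn²⁺ is present, so DulW is active.
MoO₄²⁻ is present, so FubT is inactive.
Ni²⁺ is absent, so KosQ is active.
Required activator FubT is absent, so *elnE* is not transcribed.
So ElnE is not produced.
Required activator ElnE is absent, so *velG* is not transcribed.
So VelG is not produced.
Fe²⁺ is present, so DulT is inactive.
With no repressor bound, *kepX* is transcribed.
So KepX is produced and active.
With repressor KepX bound, *nerV* is not transcribed.
So NerV is not produced.
Itaconate is absent, so PexB is active.
With repressor PexB bound, *zorV* is not transcribed.
So ZorV is not produced.
Required activator NerV is absent, so *sibQ* is not transcribed.

OFF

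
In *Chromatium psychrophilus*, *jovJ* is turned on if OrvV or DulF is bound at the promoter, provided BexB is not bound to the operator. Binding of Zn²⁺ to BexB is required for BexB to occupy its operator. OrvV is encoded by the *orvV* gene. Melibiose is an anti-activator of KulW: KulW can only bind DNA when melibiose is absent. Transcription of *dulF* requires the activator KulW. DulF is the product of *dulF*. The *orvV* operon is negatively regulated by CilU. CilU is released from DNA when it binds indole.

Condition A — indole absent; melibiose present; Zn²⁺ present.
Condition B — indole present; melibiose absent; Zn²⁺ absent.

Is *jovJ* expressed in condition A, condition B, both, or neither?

Condition A:
Indole is absent, so CilU is active.
With repressor CilU bound, *orvV* is not transcribed.
So OrvV is not produced.
Melibiose is present, so KulW is inactive.
Required activator KulW is absent, so *dulF* is not transcribed.
So DulF is not produced.
Zn²⁺ is present, so BexB is active.
With repressor BexB bound, *jovJ* is not transcribed.
→ *jovJ* is OFF in A.
Condition B:
Indole is present, so CilU is inactive.
With no repressor bound, *orvV* is transcribed.
So OrvV is produced and active.
Melibiose is absent, so KulW is active.
No repressor is bound and KulW is active, so *dulF* is transcribed.
So DulF is produced and active.
Zn²⁺ is absent, so BexB is inactive.
Activator OrvV is present, so *jovJ* is transcribed.
→ *jovJ* is ON in B.

B only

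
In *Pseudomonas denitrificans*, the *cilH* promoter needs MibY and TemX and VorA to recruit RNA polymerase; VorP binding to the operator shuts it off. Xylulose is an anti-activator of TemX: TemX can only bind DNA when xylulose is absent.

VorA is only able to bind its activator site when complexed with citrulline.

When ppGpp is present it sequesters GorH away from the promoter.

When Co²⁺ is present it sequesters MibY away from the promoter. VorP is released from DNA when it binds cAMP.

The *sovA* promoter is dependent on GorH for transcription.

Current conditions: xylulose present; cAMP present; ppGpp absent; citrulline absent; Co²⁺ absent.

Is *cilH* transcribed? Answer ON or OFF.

OFF

Co²⁺ is absent, so MibY is active.
Xylulose is present, so TemX is inactive.
Citrulline is absent, so VorA is inactive.
cAMP is present, so VorP is inactive.
Required activator TemX is absent, so *cilH* is not transcribed.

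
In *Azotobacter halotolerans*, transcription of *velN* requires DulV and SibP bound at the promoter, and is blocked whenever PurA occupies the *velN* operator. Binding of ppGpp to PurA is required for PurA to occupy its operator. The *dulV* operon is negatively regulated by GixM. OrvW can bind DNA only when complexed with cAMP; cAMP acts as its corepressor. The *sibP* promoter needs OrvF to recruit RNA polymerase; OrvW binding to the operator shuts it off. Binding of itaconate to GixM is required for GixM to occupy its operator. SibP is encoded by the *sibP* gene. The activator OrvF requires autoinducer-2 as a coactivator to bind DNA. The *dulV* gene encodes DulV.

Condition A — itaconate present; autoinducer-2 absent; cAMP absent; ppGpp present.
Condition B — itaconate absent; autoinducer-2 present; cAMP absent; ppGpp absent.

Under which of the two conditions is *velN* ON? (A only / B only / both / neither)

B only

Condition A:
Itaconate is present, so GixM is active.
With repressor GixM bound, *dulV* is not transcribed.
So DulV is not produced.
Autoinducer-2 is absent, so OrvF is inactive.
cAMP is absent, so OrvW is inactive.
Required activator OrvF is absent, so *sibP* is not transcribed.
So SibP is not produced.
ppGpp is present, so PurA is active.
With repressor PurA bound, *velN* is not transcribed.
→ *velN* is OFF in A.
Condition B:
Itaconate is absent, so GixM is inactive.
With no repressor bound, *dulV* is transcribed.
So DulV is produced and active.
Autoinducer-2 is present, so OrvF is active.
cAMP is absent, so OrvW is inactive.
No repressor is bound and OrvF is active, so *sibP* is transcribed.
So SibP is produced and active.
ppGpp is absent, so PurA is inactive.
No repressor is bound and DulV and SibP are active, so *velN* is transcribed.
→ *velN* is ON in B.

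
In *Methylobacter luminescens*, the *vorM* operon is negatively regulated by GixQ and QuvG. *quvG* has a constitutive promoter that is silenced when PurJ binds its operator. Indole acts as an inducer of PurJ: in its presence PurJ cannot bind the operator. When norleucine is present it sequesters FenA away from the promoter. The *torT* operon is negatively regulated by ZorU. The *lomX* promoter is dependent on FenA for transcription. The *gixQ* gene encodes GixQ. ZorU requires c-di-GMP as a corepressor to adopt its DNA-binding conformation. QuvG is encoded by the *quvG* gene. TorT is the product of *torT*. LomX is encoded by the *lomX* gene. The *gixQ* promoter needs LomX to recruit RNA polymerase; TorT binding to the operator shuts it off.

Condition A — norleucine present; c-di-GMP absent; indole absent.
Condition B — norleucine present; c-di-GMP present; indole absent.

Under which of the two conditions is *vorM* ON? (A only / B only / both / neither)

both

Condition A:
Norleucine is present, so FenA is inactive.
Required activator FenA is absent, so *lomX* is not transcribed.
So LomX is not produced.
c-di-GMP is absent, so ZorU is inactive.
With no repressor bound, *torT* is transcribed.
So TorT is produced and active.
With repressor TorT bound, *gixQ* is not transcribed.
So GixQ is not produced.
Indole is absent, so PurJ is active.
With repressor PurJ bound, *quvG* is not transcribed.
So QuvG is not produced.
With no repressor bound, *vorM* is transcribed.
→ *vorM* is ON in A.
Condition B:
Norleucine is present, so FenA is inactive.
Required activator FenA is absent, so *lomX* is not transcribed.
So LomX is not produced.
c-di-GMP is present, so ZorU is active.
With repressor ZorU bound, *torT* is not transcribed.
So TorT is not produced.
Required activator LomX is absent, so *gixQ* is not transcribed.
So GixQ is not produced.
Indole is absent, so PurJ is active.
With repressor PurJ bound, *quvG* is not transcribed.
So QuvG is not produced.
With no repressor bound, *vorM* is transcribed.
→ *vorM* is ON in B.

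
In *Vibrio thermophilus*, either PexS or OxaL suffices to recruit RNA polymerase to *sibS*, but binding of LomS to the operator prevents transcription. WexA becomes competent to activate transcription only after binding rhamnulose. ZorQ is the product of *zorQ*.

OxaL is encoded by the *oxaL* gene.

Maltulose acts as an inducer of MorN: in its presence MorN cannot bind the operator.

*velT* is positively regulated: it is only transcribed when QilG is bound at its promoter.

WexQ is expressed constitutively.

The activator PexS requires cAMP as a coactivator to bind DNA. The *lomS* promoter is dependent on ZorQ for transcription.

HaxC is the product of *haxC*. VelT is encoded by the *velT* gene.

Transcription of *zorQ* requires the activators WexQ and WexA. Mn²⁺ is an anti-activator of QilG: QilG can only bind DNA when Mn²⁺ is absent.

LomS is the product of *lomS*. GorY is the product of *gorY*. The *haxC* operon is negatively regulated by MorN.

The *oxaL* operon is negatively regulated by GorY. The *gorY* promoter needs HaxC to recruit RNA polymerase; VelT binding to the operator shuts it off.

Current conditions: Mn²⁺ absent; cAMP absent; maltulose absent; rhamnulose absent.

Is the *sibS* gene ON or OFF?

cAMP is absent, so PexS is inactive.
WexQ is produced constitutively and is active.
Rhamnulose is absent, so WexA is inactive.
Required activator WexA is absent, so *zorQ* is not transcribed.
So ZorQ is not produced.
Required activator ZorQ is absent, so *lomS* is not transcribed.
So LomS is not produced.
Mn²⁺ is absent, so QilG is active.
No repressor is bound and QilG is active, so *velT* is transcribed.
So VelT is produced and active.
Maltulose is absent, so MorN is active.
With repressor MorN bound, *haxC* is not transcribed.
So HaxC is not produced.
With repressor VelT bound, *gorY* is not transcribed.
So GorY is not produced.
With no repressor bound, *oxaL* is transcribed.
So OxaL is produced and active.
Activator OxaL is present, so *sibS* is transcribed.

ON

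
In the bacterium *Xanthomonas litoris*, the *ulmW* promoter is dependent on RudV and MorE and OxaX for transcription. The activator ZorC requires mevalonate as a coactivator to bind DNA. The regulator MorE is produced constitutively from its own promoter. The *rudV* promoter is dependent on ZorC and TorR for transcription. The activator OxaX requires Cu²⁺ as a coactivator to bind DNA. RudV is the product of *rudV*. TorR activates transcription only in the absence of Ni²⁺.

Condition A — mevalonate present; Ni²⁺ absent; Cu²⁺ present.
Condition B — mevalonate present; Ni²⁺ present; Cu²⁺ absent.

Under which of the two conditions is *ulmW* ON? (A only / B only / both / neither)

Condition A:
Mevalonate is present, so ZorC is active.
Ni²⁺ is absent, so TorR is active.
No repressor is bound and ZorC and TorR are active, so *rudV* is transcribed.
So RudV is produced and active.
MorE is produced constitutively and is active.
Cu²⁺ is present, so OxaX is active.
No repressor is bound and RudV and MorE and OxaX are active, so *ulmW* is transcribed.
→ *ulmW* is ON in A.
Condition B:
Mevalonate is present, so ZorC is active.
Ni²⁺ is present, so TorR is inactive.
Required activator TorR is absent, so *rudV* is not transcribed.
So RudV is not produced.
MorE is produced constitutively and is active.
Cu²⁺ is absent, so OxaX is inactive.
Required activator RudV is absent, so *ulmW* is not transcribed.
→ *ulmW* is OFF in B.

A only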